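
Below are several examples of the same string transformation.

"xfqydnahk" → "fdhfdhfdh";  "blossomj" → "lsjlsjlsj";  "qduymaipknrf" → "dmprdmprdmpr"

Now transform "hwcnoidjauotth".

The transformation: keep one character in every 3, starting at position 2 (positions 2nd, 5th, 8th, ...), then write the whole string 3 times in a row.
Working it through for "hwcnoidjauotth": intermediate "wojoh", final "wojohwojohwojoh".

wojohwojohwojoh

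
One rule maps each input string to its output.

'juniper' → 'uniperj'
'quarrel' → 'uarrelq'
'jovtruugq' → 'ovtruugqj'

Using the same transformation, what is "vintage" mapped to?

The pattern: move the first character to the end.
On "vintage" that produces "intagev".

intagev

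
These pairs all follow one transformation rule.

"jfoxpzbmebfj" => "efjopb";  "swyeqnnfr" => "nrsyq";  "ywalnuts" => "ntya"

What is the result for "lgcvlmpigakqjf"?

What's happening: keep every other character starting from the first (positions 1st, 3rd, 5th, ...), then move the last 2 characters to the front (rotate right by 2).
Applying both steps to "lgcvlmpigakqjf": "lclpgkj", then "kjlclpg".

kjlclpg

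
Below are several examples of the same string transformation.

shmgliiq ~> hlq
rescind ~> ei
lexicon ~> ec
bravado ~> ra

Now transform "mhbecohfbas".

Rule — keep one character in every 3, starting at position 2 (positions 2nd, 5th, 8th, ...).
On "mhbecohfbas" that produces "hcfs".

hcfs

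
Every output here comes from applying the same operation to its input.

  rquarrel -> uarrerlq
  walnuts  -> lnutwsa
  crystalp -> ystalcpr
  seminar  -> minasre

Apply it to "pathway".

thwapya

Looking at the pairs, the operation is to swap the first and last characters, then move the first 2 characters to the end (rotate left by 2).
"pathway" → "yathwap" → "thwapya".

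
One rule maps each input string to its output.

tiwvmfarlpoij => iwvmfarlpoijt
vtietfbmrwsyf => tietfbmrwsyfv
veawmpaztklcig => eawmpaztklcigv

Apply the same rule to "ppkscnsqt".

pkscnsqtp

Each output is the input with this applied: move the first character to the end.
So "ppkscnsqt" becomes "pkscnsqtp".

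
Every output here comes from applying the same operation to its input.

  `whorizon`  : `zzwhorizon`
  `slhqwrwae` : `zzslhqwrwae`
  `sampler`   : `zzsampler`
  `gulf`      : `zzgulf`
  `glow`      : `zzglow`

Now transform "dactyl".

zzdactyl

The pattern: prepend "zz".
On "dactyl" that produces "zzdactyl".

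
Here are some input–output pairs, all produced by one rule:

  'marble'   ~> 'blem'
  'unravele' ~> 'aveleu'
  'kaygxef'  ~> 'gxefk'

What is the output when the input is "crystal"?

Looking at the pairs, the operation is to move the first 3 characters to the end (rotate left by 3), then delete the last 2 characters.
Applying both steps to "crystal": "stalcry", then "stalc".
(Check on "unravele": → "aveleunr" → "aveleu" ✓)

stalc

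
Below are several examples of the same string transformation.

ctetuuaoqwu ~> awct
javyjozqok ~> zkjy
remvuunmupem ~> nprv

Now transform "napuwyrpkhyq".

rhnu

Rule — keep one character in every 3, starting at position 1 (positions 1st, 4th, 7th, ...), then move the first 2 characters to the end (rotate left by 2).
On "napuwyrpkhyq": the first step gives "nurh", and the second then gives "rhnu".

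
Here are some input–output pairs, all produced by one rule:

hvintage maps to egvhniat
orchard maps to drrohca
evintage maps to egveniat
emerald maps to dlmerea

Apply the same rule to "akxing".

gnkaix

Rule — move the last 2 characters to the front (rotate right by 2), then swap each adjacent pair of characters (1↔2, 3↔4, ...).
Starting from "akxing": after the first operation, "ngakxi"; after the second, "gnkaix".
(Check on "hvintage": → "gehvinta" → "egvhniat" ✓)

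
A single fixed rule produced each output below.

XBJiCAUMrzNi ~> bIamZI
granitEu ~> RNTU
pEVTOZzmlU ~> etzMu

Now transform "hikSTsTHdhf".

IsShH

Looking at the pairs, the operation is to flip the case of every letter, then keep every other character starting from the second (positions 2nd, 4th, 6th, ...).
On "hikSTsTHdhf" that produces "IsShH".
(Check on "granitEu": → "GRANITeU" → "RNTU" ✓)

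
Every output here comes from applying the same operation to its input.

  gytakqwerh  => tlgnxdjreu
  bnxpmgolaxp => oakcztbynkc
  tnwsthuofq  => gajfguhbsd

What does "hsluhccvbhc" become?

The rule is to shift every letter 13 places forward in the alphabet (wrapping around) — i.e. ROT13.
On "hsluhccvbhc" that produces "ufyhuppioup".

ufyhuppioup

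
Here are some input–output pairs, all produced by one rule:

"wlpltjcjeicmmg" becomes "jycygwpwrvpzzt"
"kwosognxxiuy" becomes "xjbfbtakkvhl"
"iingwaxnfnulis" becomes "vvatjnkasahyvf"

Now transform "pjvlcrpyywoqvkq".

cwiypeclljbdixd

Rule — shift every letter 13 places forward in the alphabet (wrapping around) — i.e. ROT13.
So "pjvlcrpyywoqvkq" becomes "cwiypeclljbdixd".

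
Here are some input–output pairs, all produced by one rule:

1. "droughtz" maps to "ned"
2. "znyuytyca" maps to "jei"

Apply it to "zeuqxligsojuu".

What's happening: shift every letter 10 places forward in the alphabet (wrapping around), then keep one character in every 3, starting at position 1 (positions 1st, 4th, 7th, ...).
On "zeuqxligsojuu": the first step gives "joeahvsqcytee", and the second then gives "jasye".
(Check on "droughtz": → "nbyeqrdj" → "ned" ✓)

jasye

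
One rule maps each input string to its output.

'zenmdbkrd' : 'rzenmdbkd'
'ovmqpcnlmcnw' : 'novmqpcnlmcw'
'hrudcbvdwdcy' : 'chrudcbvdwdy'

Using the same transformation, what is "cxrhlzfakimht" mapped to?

hcxrhlzfakimt

Looking at the pairs, the operation is to move the last character to the front, then swap the first and last characters.
On "cxrhlzfakimht": the first step gives "tcxrhlzfakimh", and the second then gives "hcxrhlzfakimt".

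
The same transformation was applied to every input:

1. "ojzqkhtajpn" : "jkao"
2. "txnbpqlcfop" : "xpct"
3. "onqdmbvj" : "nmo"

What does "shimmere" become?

Looking at the pairs, the operation is to swap the first and last characters, then keep one character in every 3, starting at position 2 (positions 2nd, 5th, 8th, ...).
"shimmere" → "ehimmers" → "hms".

hms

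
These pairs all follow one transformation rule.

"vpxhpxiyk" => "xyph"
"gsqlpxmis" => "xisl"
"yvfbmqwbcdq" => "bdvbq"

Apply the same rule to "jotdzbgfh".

bfod

The rule is to keep every other character starting from the second (positions 2nd, 4th, 6th, ...), then move the last 2 characters to the front (rotate right by 2).
For "jotdzbgfh", step one produces "odbf"; step two turns that into "bfod".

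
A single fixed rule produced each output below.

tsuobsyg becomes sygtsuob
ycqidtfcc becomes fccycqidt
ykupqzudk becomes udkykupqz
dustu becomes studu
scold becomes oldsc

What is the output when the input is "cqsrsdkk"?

dkkcqsrs

In each case the input is transformed by: move the last 3 characters to the front (rotate right by 3).
For "cqsrsdkk" the result is "dkkcqsrs".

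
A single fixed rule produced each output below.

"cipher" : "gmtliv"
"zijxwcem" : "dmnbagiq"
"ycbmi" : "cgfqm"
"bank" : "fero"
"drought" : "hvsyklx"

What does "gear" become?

kiev

Looking at the pairs, the operation is to shift every letter 4 places forward in the alphabet (wrapping around).
Applying that to "gear" gives "kiev".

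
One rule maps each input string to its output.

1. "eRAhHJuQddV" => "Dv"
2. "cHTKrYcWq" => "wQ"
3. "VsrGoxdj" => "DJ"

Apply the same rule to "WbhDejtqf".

QF

The rule is to flip the case of every letter, then keep only the last 2 characters.
On "WbhDejtqf": the first step gives "wBHdEJTQF", and the second then gives "QF".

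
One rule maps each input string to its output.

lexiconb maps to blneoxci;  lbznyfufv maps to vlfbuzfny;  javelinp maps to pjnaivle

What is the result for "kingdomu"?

Looking at the pairs, the operation is to take characters alternately from the front and the back (1st, last, 2nd, 2nd-last, ...), then swap each adjacent pair of characters (1↔2, 3↔4, ...).
On "kingdomu": the first step gives "kuimnogd", and the second then gives "ukmiondg".

ukmiondg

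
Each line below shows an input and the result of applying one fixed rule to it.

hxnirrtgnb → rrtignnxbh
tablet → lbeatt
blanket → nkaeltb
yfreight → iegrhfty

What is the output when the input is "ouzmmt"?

Looking at the pairs, the operation is to take characters alternately from the front and the back (1st, last, 2nd, 2nd-last, ...), then reverse the string.
On "ouzmmt": the first step gives "otumzm", and the second then gives "mzmuto".
(Check on "blanket": → "btleakn" → "nkaeltb" ✓)

mzmuto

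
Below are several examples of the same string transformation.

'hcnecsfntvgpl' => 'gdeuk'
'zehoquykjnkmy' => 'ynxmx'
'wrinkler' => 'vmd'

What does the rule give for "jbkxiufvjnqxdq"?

Looking at the pairs, the operation is to shift every letter 1 place backward in the alphabet (wrapping around), then keep one character in every 3, starting at position 1 (positions 1st, 4th, 7th, ...).
Working it through for "jbkxiufvjnqxdq": intermediate "iajwhteuimpwcp", final "iwemc".

iwemc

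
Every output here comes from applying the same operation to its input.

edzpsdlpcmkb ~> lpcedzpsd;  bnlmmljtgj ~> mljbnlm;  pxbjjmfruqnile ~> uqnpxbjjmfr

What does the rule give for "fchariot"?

Rule — delete the last 3 characters, then move the last 3 characters to the front (rotate right by 3).
Applying both steps to "fchariot": "fchar", then "harfc".

harfc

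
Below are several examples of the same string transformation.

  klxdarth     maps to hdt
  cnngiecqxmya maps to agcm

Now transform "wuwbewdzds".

sbdw

The transformation: swap the first and last characters, then keep one character in every 3, starting at position 1 (positions 1st, 4th, 7th, ...).
Starting from "wuwbewdzds": after the first operation, "suwbewdzdw"; after the second, "sbdw".
(Check on "cnngiecqxmya": → "anngiecqxmyc" → "agcm" ✓)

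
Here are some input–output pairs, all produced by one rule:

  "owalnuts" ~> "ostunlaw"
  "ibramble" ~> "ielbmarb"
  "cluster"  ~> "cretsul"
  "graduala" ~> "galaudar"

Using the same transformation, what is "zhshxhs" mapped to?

Each output is the input with this applied: reverse the string, then move the last character to the front.
Working it through for "zhshxhs": intermediate "shxhshz", final "zshxhsh".

zshxhsh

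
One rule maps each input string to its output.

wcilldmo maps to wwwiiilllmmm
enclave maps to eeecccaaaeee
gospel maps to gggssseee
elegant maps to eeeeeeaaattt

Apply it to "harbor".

hhhrrrooo

Each output is the input with this applied: keep every other character starting from the first (positions 1st, 3rd, 5th, ...), then repeat every character 3 times.
Starting from "harbor": after the first operation, "hro"; after the second, "hhhrrrooo".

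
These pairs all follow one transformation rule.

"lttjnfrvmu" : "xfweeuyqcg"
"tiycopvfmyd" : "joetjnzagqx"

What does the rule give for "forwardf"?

oqqzchlc

What's happening: move the last 2 characters to the front (rotate right by 2), then shift every letter 11 places forward in the alphabet (wrapping around).
On "forwardf": the first step gives "dfforwar", and the second then gives "oqqzchlc".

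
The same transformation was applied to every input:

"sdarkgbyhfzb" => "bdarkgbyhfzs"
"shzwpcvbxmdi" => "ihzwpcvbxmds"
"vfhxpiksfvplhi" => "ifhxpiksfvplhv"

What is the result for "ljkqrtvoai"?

ijkqrtvoal

In each case the input is transformed by: swap the first and last characters.
For "ljkqrtvoai" the result is "ijkqrtvoal".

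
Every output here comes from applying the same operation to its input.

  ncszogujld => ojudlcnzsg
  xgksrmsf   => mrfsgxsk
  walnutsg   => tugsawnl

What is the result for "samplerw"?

In each case the input is transformed by: swap each adjacent pair of characters (1↔2, 3↔4, ...), then swap the front and back halves of the string.
On "samplerw": the first step gives "aspmelwr", and the second then gives "elwraspm".
(Check on "ncszogujld": → "cnzsgojudl" → "ojudlcnzsg" ✓)

elwraspm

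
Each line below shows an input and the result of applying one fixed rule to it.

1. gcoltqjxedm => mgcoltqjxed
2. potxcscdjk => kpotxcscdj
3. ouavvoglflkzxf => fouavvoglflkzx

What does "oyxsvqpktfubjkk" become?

koyxsvqpktfubjk

What's happening: move the last character to the front.
"oyxsvqpktfubjkk" → "koyxsvqpktfubjk".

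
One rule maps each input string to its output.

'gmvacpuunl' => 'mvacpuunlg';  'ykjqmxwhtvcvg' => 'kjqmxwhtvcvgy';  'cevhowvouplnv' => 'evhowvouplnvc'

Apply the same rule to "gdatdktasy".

Rule — move the first character to the end.
So "gdatdktasy" becomes "datdktasyg".

datdktasyg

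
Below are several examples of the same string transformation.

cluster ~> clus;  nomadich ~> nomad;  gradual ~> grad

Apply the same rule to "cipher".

Rule — delete the last 3 characters.
Doing the same to "cipher": "cip".

cip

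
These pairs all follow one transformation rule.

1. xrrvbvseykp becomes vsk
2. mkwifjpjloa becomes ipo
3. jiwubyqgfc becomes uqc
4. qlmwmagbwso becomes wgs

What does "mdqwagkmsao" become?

wka

Rule — delete the first 3 characters, then keep one character in every 3, starting at position 1 (positions 1st, 4th, 7th, ...).
Starting from "mdqwagkmsao": after the first operation, "wagkmsao"; after the second, "wka".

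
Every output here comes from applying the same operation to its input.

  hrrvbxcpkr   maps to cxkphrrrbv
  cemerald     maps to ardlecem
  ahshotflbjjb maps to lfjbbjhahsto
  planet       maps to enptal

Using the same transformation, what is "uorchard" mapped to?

Each output is the input with this applied: swap the front and back halves of the string, then swap each adjacent pair of characters (1↔2, 3↔4, ...).
On "uorchard": the first step gives "harduorc", and the second then gives "ahdroucr".

ahdroucr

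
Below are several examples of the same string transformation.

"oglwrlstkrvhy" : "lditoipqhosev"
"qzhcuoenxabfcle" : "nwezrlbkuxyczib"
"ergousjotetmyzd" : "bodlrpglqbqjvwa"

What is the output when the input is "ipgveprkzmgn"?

fmdsbmohwjdk

What's happening: shift every letter 3 places backward in the alphabet (wrapping around).
"ipgveprkzmgn" → "fmdsbmohwjdk".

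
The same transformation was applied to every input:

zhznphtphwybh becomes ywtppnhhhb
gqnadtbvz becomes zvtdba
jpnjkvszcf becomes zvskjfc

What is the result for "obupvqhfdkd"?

vqpkhfdd

The transformation: delete the first 3 characters, then sort the characters into reverse alphabetical order.
For "obupvqhfdkd", step one produces "pvqhfdkd"; step two turns that into "vqpkhfdd".
(Check on "jpnjkvszcf": → "jkvszcf" → "zvskjfc" ✓)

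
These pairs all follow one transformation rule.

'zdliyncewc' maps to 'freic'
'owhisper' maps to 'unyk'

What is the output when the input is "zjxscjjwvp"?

Rule — shift every letter 6 places forward in the alphabet (wrapping around), then keep every other character starting from the first (positions 1st, 3rd, 5th, ...).
Working it through for "zjxscjjwvp": intermediate "fpdyippcbv", final "fdipb".
(Check on "zdliyncewc": → "fjroetikci" → "freic" ✓)

fdipb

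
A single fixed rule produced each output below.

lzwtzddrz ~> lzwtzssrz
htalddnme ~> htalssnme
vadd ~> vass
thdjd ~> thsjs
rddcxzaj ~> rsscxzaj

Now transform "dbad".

What's happening: replace every "d" with "s".
For "dbad" the result is "sbas".

sbas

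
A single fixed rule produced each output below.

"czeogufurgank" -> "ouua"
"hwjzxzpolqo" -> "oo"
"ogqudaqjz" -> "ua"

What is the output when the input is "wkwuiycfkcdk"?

Looking at the pairs, the operation is to delete the first 3 characters, then keep only the vowels.
Starting from "wkwuiycfkcdk": after the first operation, "uiycfkcdk"; after the second, "ui".

ui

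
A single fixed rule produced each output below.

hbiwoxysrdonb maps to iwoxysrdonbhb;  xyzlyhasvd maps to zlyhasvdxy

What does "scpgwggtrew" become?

The rule is to move the first 2 characters to the end (rotate left by 2).
Doing the same to "scpgwggtrew": "pgwggtrewsc".

pgwggtrewsc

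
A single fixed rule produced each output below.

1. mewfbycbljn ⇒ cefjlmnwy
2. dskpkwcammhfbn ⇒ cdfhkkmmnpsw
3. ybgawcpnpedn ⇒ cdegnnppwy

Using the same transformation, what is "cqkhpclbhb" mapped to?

In each case the input is transformed by: sort the characters into alphabetical order, then delete the first 2 characters.
Applying both steps to "cqkhpclbhb": "bbcchhklpq", then "cchhklpq".
(Check on "dskpkwcammhfbn": → "abcdfhkkmmnpsw" → "cdfhkkmmnpsw" ✓)

cchhklpq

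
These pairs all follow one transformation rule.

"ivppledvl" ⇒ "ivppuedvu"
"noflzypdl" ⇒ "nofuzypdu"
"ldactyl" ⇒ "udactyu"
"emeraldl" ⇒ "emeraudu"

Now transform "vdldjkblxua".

In each case the input is transformed by: replace every "l" with "u".
So "vdldjkblxua" becomes "vdudjkbuxua".

vdudjkbuxua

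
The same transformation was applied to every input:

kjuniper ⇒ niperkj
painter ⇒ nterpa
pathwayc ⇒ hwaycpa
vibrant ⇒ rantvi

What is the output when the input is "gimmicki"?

Rule — move the first 3 characters to the end (rotate left by 3), then delete the last character.
"gimmicki" → "mickigi".
(Check on "painter": → "nterpai" → "nterpa" ✓)

mickigi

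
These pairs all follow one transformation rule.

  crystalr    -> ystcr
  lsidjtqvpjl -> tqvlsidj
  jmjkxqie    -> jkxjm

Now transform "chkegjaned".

In each case the input is transformed by: delete the last 3 characters, then move the last 3 characters to the front (rotate right by 3).
For "chkegjaned", step one produces "chkegja"; step two turns that into "gjachke".
(Check on "crystalr": → "cryst" → "ystcr" ✓)

gjachke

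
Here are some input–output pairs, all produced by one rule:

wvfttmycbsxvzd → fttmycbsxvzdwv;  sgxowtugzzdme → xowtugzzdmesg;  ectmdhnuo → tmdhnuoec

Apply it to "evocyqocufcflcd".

Each output is the input with this applied: move the first 2 characters to the end (rotate left by 2).
"evocyqocufcflcd" → "ocyqocufcflcdev".

ocyqocufcflcdev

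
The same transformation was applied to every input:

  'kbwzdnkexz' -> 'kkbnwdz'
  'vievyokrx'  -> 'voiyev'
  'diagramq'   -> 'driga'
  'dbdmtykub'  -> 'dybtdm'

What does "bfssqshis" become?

What's happening: delete the last 3 characters, then take characters alternately from the front and the back (1st, last, 2nd, 2nd-last, ...).
For "bfssqshis", step one produces "bfssqs"; step two turns that into "bsfqss".
(Check on "kbwzdnkexz": → "kbwzdnk" → "kkbnwdz" ✓)

bsfqss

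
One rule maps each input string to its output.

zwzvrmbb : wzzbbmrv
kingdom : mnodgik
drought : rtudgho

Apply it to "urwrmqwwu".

The pattern: sort the characters into alphabetical order, then move the last 3 characters to the front (rotate right by 3).
Doing the same to "urwrmqwwu": "wwwmqrruu".
(Check on "zwzvrmbb": → "bbmrvwzz" → "wzzbbmrv" ✓)

wwwmqrruu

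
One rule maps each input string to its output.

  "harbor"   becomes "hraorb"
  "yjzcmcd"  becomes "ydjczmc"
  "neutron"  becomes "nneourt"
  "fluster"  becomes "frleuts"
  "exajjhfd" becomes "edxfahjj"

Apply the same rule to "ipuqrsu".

The transformation: take characters alternately from the front and the back (1st, last, 2nd, 2nd-last, ...).
Applying that to "ipuqrsu" gives "iupsurq".

iupsurq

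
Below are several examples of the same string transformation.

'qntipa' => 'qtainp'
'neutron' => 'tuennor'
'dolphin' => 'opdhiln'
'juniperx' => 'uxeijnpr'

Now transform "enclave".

nvaceel

In each case the input is transformed by: sort the characters into alphabetical order, then move the last 2 characters to the front (rotate right by 2).
On "enclave": the first step gives "aceelnv", and the second then gives "nvaceel".
(Check on "juniperx": → "eijnprux" → "uxeijnpr" ✓)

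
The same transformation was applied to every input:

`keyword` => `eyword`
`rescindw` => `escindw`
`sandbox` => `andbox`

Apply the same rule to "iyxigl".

yxigl

In each case the input is transformed by: delete the first character.
So "iyxigl" becomes "yxigl".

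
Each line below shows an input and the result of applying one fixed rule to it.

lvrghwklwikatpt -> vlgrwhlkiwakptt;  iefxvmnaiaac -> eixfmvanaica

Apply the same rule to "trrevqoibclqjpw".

rterqviocbqlpjw

What's happening: swap each adjacent pair of characters (1↔2, 3↔4, ...).
Doing the same to "trrevqoibclqjpw": "rterqviocbqlpjw".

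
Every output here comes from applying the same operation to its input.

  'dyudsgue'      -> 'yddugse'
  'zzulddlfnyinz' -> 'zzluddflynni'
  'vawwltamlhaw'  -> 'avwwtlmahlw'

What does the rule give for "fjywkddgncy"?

The rule is to swap each adjacent pair of characters (1↔2, 3↔4, ...), then delete the last character.
Applying both steps to "fjywkddgncy": "jfwydkgdcny", then "jfwydkgdcn".

jfwydkgdcn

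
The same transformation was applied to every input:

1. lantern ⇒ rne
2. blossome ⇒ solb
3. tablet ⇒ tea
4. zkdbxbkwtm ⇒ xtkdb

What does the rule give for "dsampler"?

rmea

Each output is the input with this applied: sort the characters into reverse alphabetical order, then keep every other character starting from the second (positions 2nd, 4th, 6th, ...).
On "dsampler": the first step gives "srpmleda", and the second then gives "rmea".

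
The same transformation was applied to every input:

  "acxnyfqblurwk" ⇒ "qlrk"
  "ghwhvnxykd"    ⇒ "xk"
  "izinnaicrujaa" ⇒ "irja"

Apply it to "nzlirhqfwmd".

Each output is the input with this applied: keep every other character starting from the first (positions 1st, 3rd, 5th, ...), then delete the first 3 characters.
On "nzlirhqfwmd": the first step gives "nlrqwd", and the second then gives "qwd".

qwd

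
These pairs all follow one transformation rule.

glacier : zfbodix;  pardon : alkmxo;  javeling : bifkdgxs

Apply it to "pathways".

Looking at the pairs, the operation is to shift every letter 3 places backward in the alphabet (wrapping around), then move the first 3 characters to the end (rotate left by 3).
Applying both steps to "pathways": "mxqetxvp", then "etxvpmxq".

etxvpmxq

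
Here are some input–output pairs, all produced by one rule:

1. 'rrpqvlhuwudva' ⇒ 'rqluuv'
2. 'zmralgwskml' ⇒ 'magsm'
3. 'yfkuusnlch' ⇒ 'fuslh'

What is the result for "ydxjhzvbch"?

djzbh

Looking at the pairs, the operation is to keep every other character starting from the second (positions 2nd, 4th, 6th, ...).
"ydxjhzvbch" → "djzbh".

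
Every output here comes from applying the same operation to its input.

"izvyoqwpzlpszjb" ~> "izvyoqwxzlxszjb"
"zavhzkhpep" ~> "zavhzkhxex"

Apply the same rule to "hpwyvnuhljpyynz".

hxwyvnuhljxyynz

What's happening: replace every "p" with "x".
Doing the same to "hpwyvnuhljpyynz": "hxwyvnuhljxyynz".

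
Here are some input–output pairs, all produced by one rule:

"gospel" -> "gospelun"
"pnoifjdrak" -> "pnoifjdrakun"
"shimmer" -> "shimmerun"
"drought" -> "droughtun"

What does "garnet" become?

garnetun

What's happening: append "un".
"garnet" → "garnetun".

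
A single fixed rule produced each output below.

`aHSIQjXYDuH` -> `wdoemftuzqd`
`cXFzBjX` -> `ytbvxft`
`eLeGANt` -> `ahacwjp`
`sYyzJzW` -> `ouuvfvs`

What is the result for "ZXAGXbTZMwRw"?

In each case the input is transformed by: shift every letter 4 places backward in the alphabet (wrapping around), then convert every letter to lowercase.
Applying that to "ZXAGXbTZMwRw" gives "vtwctxpvisns".

vtwctxpvisns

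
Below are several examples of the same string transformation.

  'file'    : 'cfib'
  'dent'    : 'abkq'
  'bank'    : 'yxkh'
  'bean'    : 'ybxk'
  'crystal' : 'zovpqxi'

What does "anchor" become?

Looking at the pairs, the operation is to shift every letter 3 places backward in the alphabet (wrapping around).
"anchor" → "xkzelo".

xkzelo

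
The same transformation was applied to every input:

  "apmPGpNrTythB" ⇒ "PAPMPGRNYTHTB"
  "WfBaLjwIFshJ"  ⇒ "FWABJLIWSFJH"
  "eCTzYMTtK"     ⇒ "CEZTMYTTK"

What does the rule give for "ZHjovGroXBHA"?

HZOJGVORBXAH

Each output is the input with this applied: swap each adjacent pair of characters (1↔2, 3↔4, ...), then convert every letter to uppercase.
For "ZHjovGroXBHA", step one produces "HZojGvorBXAH"; step two turns that into "HZOJGVORBXAH".
(Check on "eCTzYMTtK": → "CezTMYtTK" → "CEZTMYTTK" ✓)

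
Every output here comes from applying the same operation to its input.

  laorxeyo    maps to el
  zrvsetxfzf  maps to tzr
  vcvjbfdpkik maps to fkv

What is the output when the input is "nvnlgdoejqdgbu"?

Each output is the input with this applied: move the first 3 characters to the end (rotate left by 3), then keep one character in every 3, starting at position 3 (positions 3rd, 6th, 9th, ...).
On "nvnlgdoejqdgbu": the first step gives "lgdoejqdgbunvn", and the second then gives "djgn".

djgn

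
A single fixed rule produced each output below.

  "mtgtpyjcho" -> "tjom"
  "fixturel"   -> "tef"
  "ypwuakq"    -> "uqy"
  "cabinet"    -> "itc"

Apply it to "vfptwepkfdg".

In each case the input is transformed by: keep one character in every 3, starting at position 1 (positions 1st, 4th, 7th, ...), then move the first character to the end.
For "vfptwepkfdg", step one produces "vtpd"; step two turns that into "tpdv".

tpdv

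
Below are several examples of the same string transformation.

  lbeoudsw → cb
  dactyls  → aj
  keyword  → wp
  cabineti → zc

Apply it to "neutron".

The transformation: keep one character in every 3, starting at position 3 (positions 3rd, 6th, 9th, ...), then shift every letter 2 places backward in the alphabet (wrapping around).
On "neutron": the first step gives "uo", and the second then gives "sm".

sm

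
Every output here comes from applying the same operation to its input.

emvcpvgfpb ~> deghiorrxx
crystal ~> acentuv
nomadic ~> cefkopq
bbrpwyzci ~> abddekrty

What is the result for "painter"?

The rule is to shift every letter 2 places forward in the alphabet (wrapping around), then sort the characters into alphabetical order.
"painter" → "rckpvgt" → "cgkprtv".
(Check on "nomadic": → "pqocfke" → "cefkopq" ✓)

cgkprtv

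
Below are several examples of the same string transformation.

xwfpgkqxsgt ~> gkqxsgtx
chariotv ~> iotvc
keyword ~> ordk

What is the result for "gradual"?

Each output is the input with this applied: move the first character to the end, then delete the first 3 characters.
Starting from "gradual": after the first operation, "radualg"; after the second, "ualg".
(Check on "xwfpgkqxsgt": → "wfpgkqxsgtx" → "gkqxsgtx" ✓)

ualg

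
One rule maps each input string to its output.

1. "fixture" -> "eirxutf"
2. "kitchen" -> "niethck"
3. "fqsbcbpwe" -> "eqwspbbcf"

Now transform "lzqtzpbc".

What's happening: take characters alternately from the front and the back (1st, last, 2nd, 2nd-last, ...), then move the first character to the end.
Starting from "lzqtzpbc": after the first operation, "lczbqptz"; after the second, "czbqptzl".
(Check on "fixture": → "feirxut" → "eirxutf" ✓)

czbqptzl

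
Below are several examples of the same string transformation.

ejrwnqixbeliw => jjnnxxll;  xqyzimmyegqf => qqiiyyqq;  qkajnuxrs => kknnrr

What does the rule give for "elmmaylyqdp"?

llaayypp

The rule is to keep one character in every 3, starting at position 2 (positions 2nd, 5th, 8th, ...), then double every character.
Doing the same to "elmmaylyqdp": "llaayypp".
(Check on "qkajnuxrs": → "knr" → "kknnrr" ✓)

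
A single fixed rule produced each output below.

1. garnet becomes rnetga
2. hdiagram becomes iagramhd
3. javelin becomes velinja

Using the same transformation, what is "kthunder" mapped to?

hunderkt

The transformation: move the first 2 characters to the end (rotate left by 2).
Doing the same to "kthunder": "hunderkt".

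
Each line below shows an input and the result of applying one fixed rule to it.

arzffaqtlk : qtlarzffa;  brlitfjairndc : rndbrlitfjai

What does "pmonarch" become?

The pattern: delete the last character, then move the last 3 characters to the front (rotate right by 3).
Doing the same to "pmonarch": "arcpmon".

arcpmon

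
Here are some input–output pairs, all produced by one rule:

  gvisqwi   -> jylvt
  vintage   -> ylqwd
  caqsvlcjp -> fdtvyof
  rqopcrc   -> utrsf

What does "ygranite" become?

bjudql

Looking at the pairs, the operation is to shift every letter 3 places forward in the alphabet (wrapping around), then delete the last 2 characters.
Applying both steps to "ygranite": "bjudqlwh", then "bjudql".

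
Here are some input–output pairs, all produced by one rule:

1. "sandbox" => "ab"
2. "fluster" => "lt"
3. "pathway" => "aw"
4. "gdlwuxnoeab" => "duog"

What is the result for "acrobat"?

Looking at the pairs, the operation is to swap the first and last characters, then keep one character in every 3, starting at position 2 (positions 2nd, 5th, 8th, ...).
On "acrobat": the first step gives "tcrobaa", and the second then gives "cb".

cb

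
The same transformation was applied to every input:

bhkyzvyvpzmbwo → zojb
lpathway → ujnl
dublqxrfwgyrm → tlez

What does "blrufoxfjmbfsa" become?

osfn

Rule — shift every letter 13 places forward in the alphabet (wrapping around) — i.e. ROT13, then keep only the last 4 characters.
On "blrufoxfjmbfsa": the first step gives "oyehsbkswzosfn", and the second then gives "osfn".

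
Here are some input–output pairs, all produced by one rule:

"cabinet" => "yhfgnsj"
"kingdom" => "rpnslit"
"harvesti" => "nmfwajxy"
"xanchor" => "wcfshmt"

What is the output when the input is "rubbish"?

mwzggnx

Looking at the pairs, the operation is to shift every letter 5 places forward in the alphabet (wrapping around), then move the last character to the front.
"rubbish" → "wzggnxm" → "mwzggnx".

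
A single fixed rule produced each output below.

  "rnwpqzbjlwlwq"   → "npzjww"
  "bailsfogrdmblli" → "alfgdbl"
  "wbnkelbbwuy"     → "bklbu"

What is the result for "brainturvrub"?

What's happening: keep every other character starting from the second (positions 2nd, 4th, 6th, ...).
So "brainturvrub" becomes "ritrrb".

ritrrb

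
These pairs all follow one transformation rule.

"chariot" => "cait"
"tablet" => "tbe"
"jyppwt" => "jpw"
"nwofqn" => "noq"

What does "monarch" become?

mnrh

Looking at the pairs, the operation is to keep every other character starting from the first (positions 1st, 3rd, 5th, ...).
Applying that to "monarch" gives "mnrh".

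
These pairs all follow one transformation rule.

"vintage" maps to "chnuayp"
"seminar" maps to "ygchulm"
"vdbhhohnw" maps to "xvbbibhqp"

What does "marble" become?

ulvfyg

Rule — shift every letter 6 places backward in the alphabet (wrapping around), then move the first character to the end.
On "marble": the first step gives "gulvfy", and the second then gives "ulvfyg".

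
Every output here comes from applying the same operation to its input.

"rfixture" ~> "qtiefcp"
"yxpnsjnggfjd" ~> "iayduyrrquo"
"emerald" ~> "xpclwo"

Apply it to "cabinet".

lmtype

What's happening: shift every letter 11 places forward in the alphabet (wrapping around), then delete the first character.
"cabinet" → "nlmtype" → "lmtype".
(Check on "yxpnsjnggfjd": → "jiayduyrrquo" → "iayduyrrquo" ✓)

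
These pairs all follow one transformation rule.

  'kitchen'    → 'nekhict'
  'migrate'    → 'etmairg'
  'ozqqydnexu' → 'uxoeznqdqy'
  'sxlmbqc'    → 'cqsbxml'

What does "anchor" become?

roahnc

The pattern: move the last character to the front, then take characters alternately from the front and the back (1st, last, 2nd, 2nd-last, ...).
For "anchor", step one produces "rancho"; step two turns that into "roahnc".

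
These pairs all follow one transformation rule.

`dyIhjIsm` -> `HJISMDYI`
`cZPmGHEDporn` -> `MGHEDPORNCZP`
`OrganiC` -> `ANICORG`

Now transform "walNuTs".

The transformation: move the first 3 characters to the end (rotate left by 3), then convert every letter to uppercase.
"walNuTs" → "NuTswal" → "NUTSWAL".

NUTSWAL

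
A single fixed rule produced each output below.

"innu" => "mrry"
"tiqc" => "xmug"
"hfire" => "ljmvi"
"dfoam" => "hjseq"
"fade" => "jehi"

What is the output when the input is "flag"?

The transformation: shift every letter 4 places forward in the alphabet (wrapping around).
For "flag" the result is "jpek".

jpek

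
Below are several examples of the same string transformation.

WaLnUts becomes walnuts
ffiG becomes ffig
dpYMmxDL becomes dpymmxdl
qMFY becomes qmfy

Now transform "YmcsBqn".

Each output is the input with this applied: convert every letter to lowercase.
On "YmcsBqn" that produces "ymcsbqn".

ymcsbqn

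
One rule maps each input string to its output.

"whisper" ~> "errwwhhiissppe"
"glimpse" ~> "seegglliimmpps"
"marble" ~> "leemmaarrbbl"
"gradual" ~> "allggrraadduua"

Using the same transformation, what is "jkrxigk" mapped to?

gkkjjkkrrxxiig

The pattern: double every character, then move the last 3 characters to the front (rotate right by 3).
Working it through for "jkrxigk": intermediate "jjkkrrxxiiggkk", final "gkkjjkkrrxxiig".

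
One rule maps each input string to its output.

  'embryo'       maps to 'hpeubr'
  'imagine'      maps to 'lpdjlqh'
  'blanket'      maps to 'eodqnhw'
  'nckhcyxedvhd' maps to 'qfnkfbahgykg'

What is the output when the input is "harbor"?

kdueru

What's happening: shift every letter 3 places forward in the alphabet (wrapping around).
"harbor" → "kdueru".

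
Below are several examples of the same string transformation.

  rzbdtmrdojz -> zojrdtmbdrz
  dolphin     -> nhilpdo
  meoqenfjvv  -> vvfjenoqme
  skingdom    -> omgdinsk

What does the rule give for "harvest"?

The transformation: swap each adjacent pair of characters (1↔2, 3↔4, ...), then reverse the string.
Applying both steps to "harvest": "ahvrset", then "tesrvha".

tesrvha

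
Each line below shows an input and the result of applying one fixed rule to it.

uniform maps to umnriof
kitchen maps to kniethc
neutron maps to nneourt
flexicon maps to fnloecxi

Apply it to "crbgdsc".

What's happening: take characters alternately from the front and the back (1st, last, 2nd, 2nd-last, ...).
On "crbgdsc" that produces "ccrsbdg".

ccrsbdg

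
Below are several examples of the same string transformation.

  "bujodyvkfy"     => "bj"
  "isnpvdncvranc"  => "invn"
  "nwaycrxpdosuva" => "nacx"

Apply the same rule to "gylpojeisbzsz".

gloe

In each case the input is transformed by: keep every other character starting from the first (positions 1st, 3rd, 5th, ...), then delete the last 3 characters.
For "gylpojeisbzsz", step one produces "gloeszz"; step two turns that into "gloe".
(Check on "isnpvdncvranc": → "invnvac" → "invn" ✓)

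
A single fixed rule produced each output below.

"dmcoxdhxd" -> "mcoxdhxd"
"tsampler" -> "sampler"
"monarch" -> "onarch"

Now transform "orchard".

Each output is the input with this applied: delete the first character.
So "orchard" becomes "rchard".

rchard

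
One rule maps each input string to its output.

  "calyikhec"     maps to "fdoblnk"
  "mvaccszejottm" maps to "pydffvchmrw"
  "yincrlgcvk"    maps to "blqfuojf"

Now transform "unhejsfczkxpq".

What's happening: shift every letter 3 places forward in the alphabet (wrapping around), then delete the last 2 characters.
Doing the same to "unhejsfczkxpq": "xqkhmvifcna".

xqkhmvifcna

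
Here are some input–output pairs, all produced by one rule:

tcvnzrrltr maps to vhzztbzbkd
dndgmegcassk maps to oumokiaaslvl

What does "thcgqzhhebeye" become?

Each output is the input with this applied: move the first 3 characters to the end (rotate left by 3), then shift every letter 8 places forward in the alphabet (wrapping around).
Working it through for "thcgqzhhebeye": intermediate "gqzhhebeyethc", final "oyhppmjmgmbpk".
(Check on "tcvnzrrltr": → "nzrrltrtcv" → "vhzztbzbkd" ✓)

oyhppmjmgmbpk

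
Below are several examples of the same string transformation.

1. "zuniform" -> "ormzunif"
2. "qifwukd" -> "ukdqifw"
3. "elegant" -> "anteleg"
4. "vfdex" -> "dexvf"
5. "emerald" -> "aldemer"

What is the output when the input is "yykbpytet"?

The pattern: move the last 3 characters to the front (rotate right by 3).
Applying that to "yykbpytet" gives "tetyykbpy".

tetyykbpy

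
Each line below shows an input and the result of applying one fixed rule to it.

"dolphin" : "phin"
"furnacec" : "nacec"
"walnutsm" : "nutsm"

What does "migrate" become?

rate

What's happening: delete the first 3 characters.
Applying that to "migrate" gives "rate".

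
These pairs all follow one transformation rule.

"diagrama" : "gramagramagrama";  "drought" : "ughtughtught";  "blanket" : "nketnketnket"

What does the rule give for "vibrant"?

rantrantrant

Rule — delete the first 3 characters, then write the whole string 3 times in a row.
"vibrant" → "rant" → "rantrantrant".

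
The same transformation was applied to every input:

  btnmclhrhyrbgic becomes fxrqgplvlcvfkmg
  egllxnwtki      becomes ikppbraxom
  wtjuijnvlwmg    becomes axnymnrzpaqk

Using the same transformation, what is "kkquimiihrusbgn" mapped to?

oouymqmmlvywfkr

Rule — shift every letter 4 places forward in the alphabet (wrapping around).
So "kkquimiihrusbgn" becomes "oouymqmmlvywfkr".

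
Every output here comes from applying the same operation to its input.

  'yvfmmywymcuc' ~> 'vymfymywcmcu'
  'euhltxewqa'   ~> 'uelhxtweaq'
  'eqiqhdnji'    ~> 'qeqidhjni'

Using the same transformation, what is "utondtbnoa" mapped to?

tunotdnbao

Looking at the pairs, the operation is to swap each adjacent pair of characters (1↔2, 3↔4, ...).
"utondtbnoa" → "tunotdnbao".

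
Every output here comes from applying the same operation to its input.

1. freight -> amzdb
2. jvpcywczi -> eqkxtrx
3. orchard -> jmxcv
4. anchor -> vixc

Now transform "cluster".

xgpno

The transformation: delete the last 2 characters, then shift every letter 5 places backward in the alphabet (wrapping around).
"cluster" → "clust" → "xgpno".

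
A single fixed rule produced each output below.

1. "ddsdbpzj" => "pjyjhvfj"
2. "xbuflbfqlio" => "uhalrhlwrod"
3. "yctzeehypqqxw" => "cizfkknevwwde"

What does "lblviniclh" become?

nhrbotoirr

What's happening: shift every letter 6 places forward in the alphabet (wrapping around), then swap the first and last characters.
On "lblviniclh": the first step gives "rhrbotoirn", and the second then gives "nhrbotoirr".
(Check on "ddsdbpzj": → "jjyjhvfp" → "pjyjhvfj" ✓)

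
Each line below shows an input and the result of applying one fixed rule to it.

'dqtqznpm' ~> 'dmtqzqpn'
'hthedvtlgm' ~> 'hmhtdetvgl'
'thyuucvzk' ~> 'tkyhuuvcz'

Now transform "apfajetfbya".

aafpjatebfy

In each case the input is transformed by: move the last character to the front, then swap each adjacent pair of characters (1↔2, 3↔4, ...).
Working it through for "apfajetfbya": intermediate "aapfajetfby", final "aafpjatebfy".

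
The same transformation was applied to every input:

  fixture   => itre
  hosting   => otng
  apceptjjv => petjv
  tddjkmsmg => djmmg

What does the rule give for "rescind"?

ecnd

The rule is to swap each adjacent pair of characters (1↔2, 3↔4, ...), then keep every other character starting from the first (positions 1st, 3rd, 5th, ...).
On "rescind": the first step gives "ercsnid", and the second then gives "ecnd".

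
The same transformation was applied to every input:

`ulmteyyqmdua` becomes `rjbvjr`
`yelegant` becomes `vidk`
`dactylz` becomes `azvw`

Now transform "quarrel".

What's happening: shift every letter 3 places backward in the alphabet (wrapping around), then keep every other character starting from the first (positions 1st, 3rd, 5th, ...).
Applying both steps to "quarrel": "nrxoobi", then "nxoi".

nxoi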